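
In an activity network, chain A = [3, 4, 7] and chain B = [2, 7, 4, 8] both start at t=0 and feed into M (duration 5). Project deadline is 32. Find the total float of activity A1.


Forward pass: ES(A1) = sum of predecessors on chain A = 0
EF = ES + duration = 0 + 3 = 3
Backward pass: LF(M) = deadline = 32; LS(M) = 32 - 5 = 27
LF(A1) = LS(M) - sum(successors on chain A) = 27 - 11 = 16
LS = LF - duration = 16 - 3 = 13
Total float = LS - ES = 13 - 0 = 13

13


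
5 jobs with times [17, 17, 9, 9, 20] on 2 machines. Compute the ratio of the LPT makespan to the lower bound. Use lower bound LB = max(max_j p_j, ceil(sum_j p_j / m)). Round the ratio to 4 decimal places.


LPT order: [20, 17, 17, 9, 9]
Machine loads after assignment: [38, 34]
LPT makespan = 38
Lower bound = max(max_job, ceil(total/2)) = max(20, 36) = 36
Ratio = 38 / 36 = 1.0556

1.0556


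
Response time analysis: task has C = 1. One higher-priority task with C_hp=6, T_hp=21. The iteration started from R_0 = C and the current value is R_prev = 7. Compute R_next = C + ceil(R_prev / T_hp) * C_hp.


R_next = C + ceil(R_prev / T_hp) * C_hp
ceil(7 / 21) = ceil(0.3333) = 1
Interference = 1 * 6 = 6
R_next = 1 + 6 = 7
R_next = R_prev, so the iteration has converged (response time = 7).

7


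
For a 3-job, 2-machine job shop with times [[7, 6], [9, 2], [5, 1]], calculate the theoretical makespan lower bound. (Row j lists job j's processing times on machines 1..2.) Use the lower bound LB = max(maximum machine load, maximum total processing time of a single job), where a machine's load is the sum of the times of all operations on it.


Machine loads:
  Machine 1: 7 + 9 + 5 = 21
  Machine 2: 6 + 2 + 1 = 9
Max machine load = 21
Job totals:
  Job 1: 13
  Job 2: 11
  Job 3: 6
Max job total = 13
Lower bound = max(21, 13) = 21

21


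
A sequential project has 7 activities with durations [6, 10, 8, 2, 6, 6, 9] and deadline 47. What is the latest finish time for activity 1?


LF(activity 1) = deadline - sum of successor durations
Successors: activities 2 through 7 with durations [10, 8, 2, 6, 6, 9]
Sum of successor durations = 41
LF = 47 - 41 = 6

6


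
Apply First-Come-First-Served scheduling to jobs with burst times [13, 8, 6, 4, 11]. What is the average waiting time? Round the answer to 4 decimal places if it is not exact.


FCFS order (as given): [13, 8, 6, 4, 11]
Waiting times:
  Job 1: wait = 0
  Job 2: wait = 13
  Job 3: wait = 21
  Job 4: wait = 27
  Job 5: wait = 31
Sum of waiting times = 92
Average waiting time = 92/5 = 18.4

18.4


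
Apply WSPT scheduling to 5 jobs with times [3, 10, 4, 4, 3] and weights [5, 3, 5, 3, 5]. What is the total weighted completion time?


Compute p/w ratios and sort ascending (WSPT): [(3, 5), (3, 5), (4, 5), (4, 3), (10, 3)]
Compute weighted completion times:
  Job (p=3,w=5): C=3, w*C=5*3=15
  Job (p=3,w=5): C=6, w*C=5*6=30
  Job (p=4,w=5): C=10, w*C=5*10=50
  Job (p=4,w=3): C=14, w*C=3*14=42
  Job (p=10,w=3): C=24, w*C=3*24=72
Total weighted completion time = 209

209


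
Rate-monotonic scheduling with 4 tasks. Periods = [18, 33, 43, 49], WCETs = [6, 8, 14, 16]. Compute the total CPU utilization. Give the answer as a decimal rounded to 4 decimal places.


Compute individual utilizations (exact fractions):
  Task 1: C/T = 6/18 = 1/3 (approx. 0.3333)
  Task 2: C/T = 8/33 (approx. 0.2424)
  Task 3: C/T = 14/43 (approx. 0.3256)
  Task 4: C/T = 16/49 (approx. 0.3265)
Total utilization U = 1/3 + 8/33 + 14/43 + 16/49 = 85375/69531
Rounded to 4 decimal places: U = 1.2279
RM (Liu & Layland) bound for 4 tasks = 0.756828; compare with U = 85375/69531 (approx. 1.227870)
U > 1, so the task set is not schedulable (processor overloaded).

1.2279


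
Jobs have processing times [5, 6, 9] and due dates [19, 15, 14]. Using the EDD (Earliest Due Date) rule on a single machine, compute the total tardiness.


Sort by due date (EDD order): [(9, 14), (6, 15), (5, 19)]
Compute completion times and tardiness:
  Job 1: p=9, d=14, C=9, tardiness=max(0,9-14)=0
  Job 2: p=6, d=15, C=15, tardiness=max(0,15-15)=0
  Job 3: p=5, d=19, C=20, tardiness=max(0,20-19)=1
Total tardiness = 1

1


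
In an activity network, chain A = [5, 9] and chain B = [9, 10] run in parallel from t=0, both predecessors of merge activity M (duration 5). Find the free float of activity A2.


ES(A2) = sum of predecessors on chain A = 5
EF(A2) = ES + duration = 5 + 9 = 14
Successor of A2 is M. ES(M) = max(sum(A), sum(B)) = max(14, 19) = 19
Free float = ES(successor) - EF(current) = 19 - 14 = 5

5


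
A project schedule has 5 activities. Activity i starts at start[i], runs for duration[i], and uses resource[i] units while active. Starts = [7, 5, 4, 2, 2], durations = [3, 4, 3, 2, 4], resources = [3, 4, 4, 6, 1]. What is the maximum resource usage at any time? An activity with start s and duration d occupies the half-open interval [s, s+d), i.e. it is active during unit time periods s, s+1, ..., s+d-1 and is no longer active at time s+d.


Each activity i is active on [start_i, start_i + duration_i).
Compute total resource usage per time slot:
  t=0: active resources = [], total = 0
  t=1: active resources = [], total = 0
  t=2: active resources = [6, 1], total = 7
  t=3: active resources = [6, 1], total = 7
  t=4: active resources = [4, 1], total = 5
  t=5: active resources = [4, 4, 1], total = 9
  t=6: active resources = [4, 4], total = 8
  t=7: active resources = [3, 4], total = 7
  t=8: active resources = [3, 4], total = 7
  t=9: active resources = [3], total = 3
Peak resource demand = 9

9


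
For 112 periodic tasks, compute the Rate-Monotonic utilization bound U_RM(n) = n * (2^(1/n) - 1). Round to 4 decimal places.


Compute 2^(1/112) = 1.0062080044
Subtract 1: 1.0062080044 - 1 = 0.0062080044
Multiply by n: 112 * 0.0062080044 = 0.6952964928
Round to 4 dp: 0.6953

0.6953


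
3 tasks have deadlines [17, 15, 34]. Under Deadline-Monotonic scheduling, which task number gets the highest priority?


Sort tasks by relative deadline (ascending):
  Task 2: deadline = 15
  Task 1: deadline = 17
  Task 3: deadline = 34
Priority order (highest first): [2, 1, 3]
Highest priority task = 2

2


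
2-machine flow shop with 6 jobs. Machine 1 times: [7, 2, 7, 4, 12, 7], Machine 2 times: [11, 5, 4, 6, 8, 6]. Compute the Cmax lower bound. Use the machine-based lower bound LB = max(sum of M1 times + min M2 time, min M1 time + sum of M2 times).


LB1 = sum(M1 times) + min(M2 times) = 39 + 4 = 43
LB2 = min(M1 times) + sum(M2 times) = 2 + 40 = 42
Lower bound = max(LB1, LB2) = max(43, 42) = 43

43


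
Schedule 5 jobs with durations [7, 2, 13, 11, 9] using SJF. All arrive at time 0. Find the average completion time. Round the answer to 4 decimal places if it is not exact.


SJF order (ascending): [2, 7, 9, 11, 13]
Completion times:
  Job 1: burst=2, C=2
  Job 2: burst=7, C=9
  Job 3: burst=9, C=18
  Job 4: burst=11, C=29
  Job 5: burst=13, C=42
Average completion = 100/5 = 20.0

20.0


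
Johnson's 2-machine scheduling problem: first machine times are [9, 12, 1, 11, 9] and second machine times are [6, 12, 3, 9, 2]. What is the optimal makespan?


Apply Johnson's rule:
  Group 1 (a <= b): [(3, 1, 3), (2, 12, 12)]
  Group 2 (a > b): [(4, 11, 9), (1, 9, 6), (5, 9, 2)]
Optimal job order: [3, 2, 4, 1, 5]
Schedule:
  Job 3: M1 done at 1, M2 done at 4
  Job 2: M1 done at 13, M2 done at 25
  Job 4: M1 done at 24, M2 done at 34
  Job 1: M1 done at 33, M2 done at 40
  Job 5: M1 done at 42, M2 done at 44
Makespan = 44

44


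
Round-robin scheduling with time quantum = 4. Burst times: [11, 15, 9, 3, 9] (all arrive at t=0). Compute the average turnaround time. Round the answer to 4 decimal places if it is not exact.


Time quantum = 4
Execution trace:
  J1 runs 4 units, time = 4
  J2 runs 4 units, time = 8
  J3 runs 4 units, time = 12
  J4 runs 3 units, time = 15
  J5 runs 4 units, time = 19
  J1 runs 4 units, time = 23
  J2 runs 4 units, time = 27
  J3 runs 4 units, time = 31
  J5 runs 4 units, time = 35
  J1 runs 3 units, time = 38
  J2 runs 4 units, time = 42
  J3 runs 1 units, time = 43
  J5 runs 1 units, time = 44
  J2 runs 3 units, time = 47
Finish times: [38, 47, 43, 15, 44]
Average turnaround = 187/5 = 37.4

37.4


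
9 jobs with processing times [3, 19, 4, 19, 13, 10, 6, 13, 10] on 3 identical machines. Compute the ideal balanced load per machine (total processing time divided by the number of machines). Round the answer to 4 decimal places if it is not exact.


Total processing time = 3 + 19 + 4 + 19 + 13 + 10 + 6 + 13 + 10 = 97
Number of machines = 3
Ideal balanced load = 97 / 3 = 32.3333

32.3333


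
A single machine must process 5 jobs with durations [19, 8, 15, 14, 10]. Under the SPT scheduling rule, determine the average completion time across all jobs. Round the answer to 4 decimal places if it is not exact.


Sort jobs by processing time (SPT order): [8, 10, 14, 15, 19]
Compute completion times sequentially:
  Job 1: processing = 8, completes at 8
  Job 2: processing = 10, completes at 18
  Job 3: processing = 14, completes at 32
  Job 4: processing = 15, completes at 47
  Job 5: processing = 19, completes at 66
Sum of completion times = 171
Average completion time = 171/5 = 34.2

34.2


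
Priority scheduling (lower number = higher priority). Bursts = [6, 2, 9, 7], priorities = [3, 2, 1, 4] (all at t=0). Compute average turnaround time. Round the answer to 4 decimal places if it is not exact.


Sort by priority (ascending = highest first):
Order: [(1, 9), (2, 2), (3, 6), (4, 7)]
Completion times:
  Priority 1, burst=9, C=9
  Priority 2, burst=2, C=11
  Priority 3, burst=6, C=17
  Priority 4, burst=7, C=24
Average turnaround = 61/4 = 15.25

15.25


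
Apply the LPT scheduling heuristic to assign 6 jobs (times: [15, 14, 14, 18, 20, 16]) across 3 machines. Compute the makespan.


Sort jobs in decreasing order (LPT): [20, 18, 16, 15, 14, 14]
Assign each job to the least loaded machine:
  Machine 1: jobs [20, 14], load = 34
  Machine 2: jobs [18, 14], load = 32
  Machine 3: jobs [16, 15], load = 31
Makespan = max load = 34

34


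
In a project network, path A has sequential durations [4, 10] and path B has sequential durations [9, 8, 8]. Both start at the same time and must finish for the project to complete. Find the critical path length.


Path A total = 4 + 10 = 14
Path B total = 9 + 8 + 8 = 25
Critical path = longest path = max(14, 25) = 25

25


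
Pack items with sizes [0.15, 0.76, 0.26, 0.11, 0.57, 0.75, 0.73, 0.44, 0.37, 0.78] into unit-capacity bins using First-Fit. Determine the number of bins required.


Place items sequentially using First-Fit:
  Item 0.15 -> new Bin 1
  Item 0.76 -> Bin 1 (now 0.91)
  Item 0.26 -> new Bin 2
  Item 0.11 -> Bin 2 (now 0.37)
  Item 0.57 -> Bin 2 (now 0.94)
  Item 0.75 -> new Bin 3
  Item 0.73 -> new Bin 4
  Item 0.44 -> new Bin 5
  Item 0.37 -> Bin 5 (now 0.81)
  Item 0.78 -> new Bin 6
Total bins used = 6

6


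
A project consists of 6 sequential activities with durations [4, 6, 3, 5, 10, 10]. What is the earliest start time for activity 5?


Activity 5 starts after activities 1 through 4 complete.
Predecessor durations: [4, 6, 3, 5]
ES = 4 + 6 + 3 + 5 = 18

18


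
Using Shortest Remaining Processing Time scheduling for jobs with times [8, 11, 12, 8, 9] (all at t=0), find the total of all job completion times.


Since all jobs arrive at t=0, SRPT equals SPT ordering.
SPT order: [8, 8, 9, 11, 12]
Completion times:
  Job 1: p=8, C=8
  Job 2: p=8, C=16
  Job 3: p=9, C=25
  Job 4: p=11, C=36
  Job 5: p=12, C=48
Total completion time = 8 + 16 + 25 + 36 + 48 = 133

133


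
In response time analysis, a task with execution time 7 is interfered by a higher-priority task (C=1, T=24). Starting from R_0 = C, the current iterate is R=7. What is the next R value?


R_next = C + ceil(R_prev / T_hp) * C_hp
ceil(7 / 24) = ceil(0.2917) = 1
Interference = 1 * 1 = 1
R_next = 7 + 1 = 8

8


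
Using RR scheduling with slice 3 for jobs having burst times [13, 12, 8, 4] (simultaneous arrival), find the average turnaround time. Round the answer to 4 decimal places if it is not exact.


Time quantum = 3
Execution trace:
  J1 runs 3 units, time = 3
  J2 runs 3 units, time = 6
  J3 runs 3 units, time = 9
  J4 runs 3 units, time = 12
  J1 runs 3 units, time = 15
  J2 runs 3 units, time = 18
  J3 runs 3 units, time = 21
  J4 runs 1 units, time = 22
  J1 runs 3 units, time = 25
  J2 runs 3 units, time = 28
  J3 runs 2 units, time = 30
  J1 runs 3 units, time = 33
  J2 runs 3 units, time = 36
  J1 runs 1 units, time = 37
Finish times: [37, 36, 30, 22]
Average turnaround = 125/4 = 31.25

31.25


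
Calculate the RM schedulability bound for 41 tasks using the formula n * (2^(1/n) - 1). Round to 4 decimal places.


Compute 2^(1/41) = 1.0170497444
Subtract 1: 1.0170497444 - 1 = 0.0170497444
Multiply by n: 41 * 0.0170497444 = 0.6990395204
Round to 4 dp: 0.6990

0.6990


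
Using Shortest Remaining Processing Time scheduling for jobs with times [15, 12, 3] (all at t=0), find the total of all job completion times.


Since all jobs arrive at t=0, SRPT equals SPT ordering.
SPT order: [3, 12, 15]
Completion times:
  Job 1: p=3, C=3
  Job 2: p=12, C=15
  Job 3: p=15, C=30
Total completion time = 3 + 15 + 30 = 48

48


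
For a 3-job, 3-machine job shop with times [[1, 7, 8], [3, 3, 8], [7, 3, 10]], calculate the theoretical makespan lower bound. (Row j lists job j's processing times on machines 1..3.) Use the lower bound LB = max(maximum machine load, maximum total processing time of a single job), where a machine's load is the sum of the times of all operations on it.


Machine loads:
  Machine 1: 1 + 3 + 7 = 11
  Machine 2: 7 + 3 + 3 = 13
  Machine 3: 8 + 8 + 10 = 26
Max machine load = 26
Job totals:
  Job 1: 16
  Job 2: 14
  Job 3: 20
Max job total = 20
Lower bound = max(26, 20) = 26

26


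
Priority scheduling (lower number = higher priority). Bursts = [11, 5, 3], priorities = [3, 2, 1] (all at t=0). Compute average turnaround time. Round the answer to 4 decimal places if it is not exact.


Sort by priority (ascending = highest first):
Order: [(1, 3), (2, 5), (3, 11)]
Completion times:
  Priority 1, burst=3, C=3
  Priority 2, burst=5, C=8
  Priority 3, burst=11, C=19
Average turnaround = 30/3 = 10.0

10.0


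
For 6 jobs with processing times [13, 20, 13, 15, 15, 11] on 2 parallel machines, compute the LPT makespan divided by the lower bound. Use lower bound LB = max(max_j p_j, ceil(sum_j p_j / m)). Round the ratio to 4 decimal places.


LPT order: [20, 15, 15, 13, 13, 11]
Machine loads after assignment: [44, 43]
LPT makespan = 44
Lower bound = max(max_job, ceil(total/2)) = max(20, 44) = 44
Ratio = 44 / 44 = 1.0

1.0


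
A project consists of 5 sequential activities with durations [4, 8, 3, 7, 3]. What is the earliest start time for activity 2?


Activity 2 starts after activities 1 through 1 complete.
Predecessor durations: [4]
ES = 4 = 4

4


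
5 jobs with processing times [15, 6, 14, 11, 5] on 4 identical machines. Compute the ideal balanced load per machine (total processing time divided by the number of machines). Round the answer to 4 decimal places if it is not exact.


Total processing time = 15 + 6 + 14 + 11 + 5 = 51
Number of machines = 4
Ideal balanced load = 51 / 4 = 12.75

12.75


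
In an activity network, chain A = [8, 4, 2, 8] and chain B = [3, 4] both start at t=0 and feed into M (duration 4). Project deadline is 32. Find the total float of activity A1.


Forward pass: ES(A1) = sum of predecessors on chain A = 0
EF = ES + duration = 0 + 8 = 8
Backward pass: LF(M) = deadline = 32; LS(M) = 32 - 4 = 28
LF(A1) = LS(M) - sum(successors on chain A) = 28 - 14 = 14
LS = LF - duration = 14 - 8 = 6
Total float = LS - ES = 6 - 0 = 6

6


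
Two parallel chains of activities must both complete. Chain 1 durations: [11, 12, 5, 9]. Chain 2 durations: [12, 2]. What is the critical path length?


Path A total = 11 + 12 + 5 + 9 = 37
Path B total = 12 + 2 = 14
Critical path = longest path = max(37, 14) = 37

37


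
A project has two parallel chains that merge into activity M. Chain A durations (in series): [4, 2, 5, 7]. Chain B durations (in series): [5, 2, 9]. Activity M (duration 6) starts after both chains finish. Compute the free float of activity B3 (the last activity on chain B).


ES(B3) = sum of predecessors on chain B = 7
EF(B3) = ES + duration = 7 + 9 = 16
Successor of B3 is M. ES(M) = max(sum(A), sum(B)) = max(18, 16) = 18
Free float = ES(successor) - EF(current) = 18 - 16 = 2

2


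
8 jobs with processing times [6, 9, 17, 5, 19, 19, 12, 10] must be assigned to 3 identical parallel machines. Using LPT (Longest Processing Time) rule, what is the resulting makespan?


Sort jobs in decreasing order (LPT): [19, 19, 17, 12, 10, 9, 6, 5]
Assign each job to the least loaded machine:
  Machine 1: jobs [19, 10, 5], load = 34
  Machine 2: jobs [19, 9, 6], load = 34
  Machine 3: jobs [17, 12], load = 29
Makespan = max load = 34

34


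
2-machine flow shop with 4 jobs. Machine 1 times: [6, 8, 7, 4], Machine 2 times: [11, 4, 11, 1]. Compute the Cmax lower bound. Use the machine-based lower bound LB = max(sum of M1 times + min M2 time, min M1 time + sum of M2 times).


LB1 = sum(M1 times) + min(M2 times) = 25 + 1 = 26
LB2 = min(M1 times) + sum(M2 times) = 4 + 27 = 31
Lower bound = max(LB1, LB2) = max(26, 31) = 31

31


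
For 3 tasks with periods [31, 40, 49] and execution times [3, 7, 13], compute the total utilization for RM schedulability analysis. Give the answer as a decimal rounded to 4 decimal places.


Compute individual utilizations (exact fractions):
  Task 1: C/T = 3/31 (approx. 0.0968)
  Task 2: C/T = 7/40 (approx. 0.175)
  Task 3: C/T = 13/49 (approx. 0.2653)
Total utilization U = 3/31 + 7/40 + 13/49 = 32633/60760
Rounded to 4 decimal places: U = 0.5371
RM (Liu & Layland) bound for 3 tasks = 0.779763; compare with U = 32633/60760 (approx. 0.537080)
U <= bound, so schedulable by RM sufficient condition.

0.5371


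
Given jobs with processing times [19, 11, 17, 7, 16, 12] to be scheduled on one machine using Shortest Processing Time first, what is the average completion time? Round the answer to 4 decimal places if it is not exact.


Sort jobs by processing time (SPT order): [7, 11, 12, 16, 17, 19]
Compute completion times sequentially:
  Job 1: processing = 7, completes at 7
  Job 2: processing = 11, completes at 18
  Job 3: processing = 12, completes at 30
  Job 4: processing = 16, completes at 46
  Job 5: processing = 17, completes at 63
  Job 6: processing = 19, completes at 82
Sum of completion times = 246
Average completion time = 246/6 = 41.0

41.0


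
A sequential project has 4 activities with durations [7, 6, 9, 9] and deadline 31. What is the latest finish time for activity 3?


LF(activity 3) = deadline - sum of successor durations
Successors: activities 4 through 4 with durations [9]
Sum of successor durations = 9
LF = 31 - 9 = 22

22


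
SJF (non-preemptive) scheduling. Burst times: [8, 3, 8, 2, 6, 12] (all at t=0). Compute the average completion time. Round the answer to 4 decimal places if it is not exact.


SJF order (ascending): [2, 3, 6, 8, 8, 12]
Completion times:
  Job 1: burst=2, C=2
  Job 2: burst=3, C=5
  Job 3: burst=6, C=11
  Job 4: burst=8, C=19
  Job 5: burst=8, C=27
  Job 6: burst=12, C=39
Average completion = 103/6 = 17.1667

17.1667


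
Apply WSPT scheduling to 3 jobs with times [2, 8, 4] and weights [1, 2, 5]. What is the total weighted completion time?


Compute p/w ratios and sort ascending (WSPT): [(4, 5), (2, 1), (8, 2)]
Compute weighted completion times:
  Job (p=4,w=5): C=4, w*C=5*4=20
  Job (p=2,w=1): C=6, w*C=1*6=6
  Job (p=8,w=2): C=14, w*C=2*14=28
Total weighted completion time = 54

54


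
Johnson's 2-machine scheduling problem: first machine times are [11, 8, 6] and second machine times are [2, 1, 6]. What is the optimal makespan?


Apply Johnson's rule:
  Group 1 (a <= b): [(3, 6, 6)]
  Group 2 (a > b): [(1, 11, 2), (2, 8, 1)]
Optimal job order: [3, 1, 2]
Schedule:
  Job 3: M1 done at 6, M2 done at 12
  Job 1: M1 done at 17, M2 done at 19
  Job 2: M1 done at 25, M2 done at 26
Makespan = 26

26


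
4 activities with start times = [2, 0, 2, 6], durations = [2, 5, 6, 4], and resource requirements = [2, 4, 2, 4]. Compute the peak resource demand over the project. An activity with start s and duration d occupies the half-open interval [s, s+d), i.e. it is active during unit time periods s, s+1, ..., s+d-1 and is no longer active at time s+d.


Each activity i is active on [start_i, start_i + duration_i).
Compute total resource usage per time slot:
  t=0: active resources = [4], total = 4
  t=1: active resources = [4], total = 4
  t=2: active resources = [2, 4, 2], total = 8
  t=3: active resources = [2, 4, 2], total = 8
  t=4: active resources = [4, 2], total = 6
  t=5: active resources = [2], total = 2
  t=6: active resources = [2, 4], total = 6
  t=7: active resources = [2, 4], total = 6
  t=8: active resources = [4], total = 4
  t=9: active resources = [4], total = 4
Peak resource demand = 8

8


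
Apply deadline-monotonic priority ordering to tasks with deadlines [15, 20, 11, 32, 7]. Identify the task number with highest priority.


Sort tasks by relative deadline (ascending):
  Task 5: deadline = 7
  Task 3: deadline = 11
  Task 1: deadline = 15
  Task 2: deadline = 20
  Task 4: deadline = 32
Priority order (highest first): [5, 3, 1, 2, 4]
Highest priority task = 5

5


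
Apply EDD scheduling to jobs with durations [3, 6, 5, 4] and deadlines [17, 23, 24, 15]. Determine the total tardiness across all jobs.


Sort by due date (EDD order): [(4, 15), (3, 17), (6, 23), (5, 24)]
Compute completion times and tardiness:
  Job 1: p=4, d=15, C=4, tardiness=max(0,4-15)=0
  Job 2: p=3, d=17, C=7, tardiness=max(0,7-17)=0
  Job 3: p=6, d=23, C=13, tardiness=max(0,13-23)=0
  Job 4: p=5, d=24, C=18, tardiness=max(0,18-24)=0
Total tardiness = 0

0


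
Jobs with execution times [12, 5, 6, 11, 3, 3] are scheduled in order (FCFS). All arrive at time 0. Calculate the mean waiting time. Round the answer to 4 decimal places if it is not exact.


FCFS order (as given): [12, 5, 6, 11, 3, 3]
Waiting times:
  Job 1: wait = 0
  Job 2: wait = 12
  Job 3: wait = 17
  Job 4: wait = 23
  Job 5: wait = 34
  Job 6: wait = 37
Sum of waiting times = 123
Average waiting time = 123/6 = 20.5

20.5


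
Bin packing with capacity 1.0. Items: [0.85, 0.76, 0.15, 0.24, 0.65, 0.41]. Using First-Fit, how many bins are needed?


Place items sequentially using First-Fit:
  Item 0.85 -> new Bin 1
  Item 0.76 -> new Bin 2
  Item 0.15 -> Bin 1 (now 1.0)
  Item 0.24 -> Bin 2 (now 1.0)
  Item 0.65 -> new Bin 3
  Item 0.41 -> new Bin 4
Total bins used = 4

4


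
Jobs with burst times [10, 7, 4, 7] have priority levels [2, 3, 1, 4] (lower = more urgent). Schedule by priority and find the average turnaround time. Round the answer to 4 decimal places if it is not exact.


Sort by priority (ascending = highest first):
Order: [(1, 4), (2, 10), (3, 7), (4, 7)]
Completion times:
  Priority 1, burst=4, C=4
  Priority 2, burst=10, C=14
  Priority 3, burst=7, C=21
  Priority 4, burst=7, C=28
Average turnaround = 67/4 = 16.75

16.75


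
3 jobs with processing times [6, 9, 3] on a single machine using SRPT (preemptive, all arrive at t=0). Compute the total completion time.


Since all jobs arrive at t=0, SRPT equals SPT ordering.
SPT order: [3, 6, 9]
Completion times:
  Job 1: p=3, C=3
  Job 2: p=6, C=9
  Job 3: p=9, C=18
Total completion time = 3 + 9 + 18 = 30

30


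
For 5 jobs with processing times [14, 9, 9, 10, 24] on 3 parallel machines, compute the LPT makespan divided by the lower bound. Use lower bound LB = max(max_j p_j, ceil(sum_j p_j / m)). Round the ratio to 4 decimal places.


LPT order: [24, 14, 10, 9, 9]
Machine loads after assignment: [24, 23, 19]
LPT makespan = 24
Lower bound = max(max_job, ceil(total/3)) = max(24, 22) = 24
Ratio = 24 / 24 = 1.0

1.0


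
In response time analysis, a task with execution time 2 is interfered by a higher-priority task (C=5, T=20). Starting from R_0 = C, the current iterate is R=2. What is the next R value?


R_next = C + ceil(R_prev / T_hp) * C_hp
ceil(2 / 20) = ceil(0.1) = 1
Interference = 1 * 5 = 5
R_next = 2 + 5 = 7

7


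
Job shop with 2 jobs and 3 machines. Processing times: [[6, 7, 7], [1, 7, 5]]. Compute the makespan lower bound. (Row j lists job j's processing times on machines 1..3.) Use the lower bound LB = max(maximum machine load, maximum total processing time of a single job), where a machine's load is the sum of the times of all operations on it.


Machine loads:
  Machine 1: 6 + 1 = 7
  Machine 2: 7 + 7 = 14
  Machine 3: 7 + 5 = 12
Max machine load = 14
Job totals:
  Job 1: 20
  Job 2: 13
Max job total = 20
Lower bound = max(14, 20) = 20

20


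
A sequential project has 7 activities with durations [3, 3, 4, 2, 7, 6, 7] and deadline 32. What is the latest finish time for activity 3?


LF(activity 3) = deadline - sum of successor durations
Successors: activities 4 through 7 with durations [2, 7, 6, 7]
Sum of successor durations = 22
LF = 32 - 22 = 10

10


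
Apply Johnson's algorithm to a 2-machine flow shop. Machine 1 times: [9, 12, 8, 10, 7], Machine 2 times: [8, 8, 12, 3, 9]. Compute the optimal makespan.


Apply Johnson's rule:
  Group 1 (a <= b): [(5, 7, 9), (3, 8, 12)]
  Group 2 (a > b): [(1, 9, 8), (2, 12, 8), (4, 10, 3)]
Optimal job order: [5, 3, 1, 2, 4]
Schedule:
  Job 5: M1 done at 7, M2 done at 16
  Job 3: M1 done at 15, M2 done at 28
  Job 1: M1 done at 24, M2 done at 36
  Job 2: M1 done at 36, M2 done at 44
  Job 4: M1 done at 46, M2 done at 49
Makespan = 49

49


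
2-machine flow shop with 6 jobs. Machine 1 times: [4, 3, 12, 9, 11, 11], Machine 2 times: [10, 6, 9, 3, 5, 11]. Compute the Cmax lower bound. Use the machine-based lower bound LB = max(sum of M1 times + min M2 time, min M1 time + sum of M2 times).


LB1 = sum(M1 times) + min(M2 times) = 50 + 3 = 53
LB2 = min(M1 times) + sum(M2 times) = 3 + 44 = 47
Lower bound = max(LB1, LB2) = max(53, 47) = 53

53


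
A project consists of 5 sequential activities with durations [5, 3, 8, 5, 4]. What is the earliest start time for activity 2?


Activity 2 starts after activities 1 through 1 complete.
Predecessor durations: [5]
ES = 5 = 5

5


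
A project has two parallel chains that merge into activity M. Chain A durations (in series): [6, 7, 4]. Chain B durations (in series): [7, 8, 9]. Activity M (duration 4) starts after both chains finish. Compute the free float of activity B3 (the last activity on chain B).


ES(B3) = sum of predecessors on chain B = 15
EF(B3) = ES + duration = 15 + 9 = 24
Successor of B3 is M. ES(M) = max(sum(A), sum(B)) = max(17, 24) = 24
Free float = ES(successor) - EF(current) = 24 - 24 = 0

0


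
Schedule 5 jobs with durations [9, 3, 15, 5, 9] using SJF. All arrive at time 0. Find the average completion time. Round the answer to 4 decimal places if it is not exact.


SJF order (ascending): [3, 5, 9, 9, 15]
Completion times:
  Job 1: burst=3, C=3
  Job 2: burst=5, C=8
  Job 3: burst=9, C=17
  Job 4: burst=9, C=26
  Job 5: burst=15, C=41
Average completion = 95/5 = 19.0

19.0


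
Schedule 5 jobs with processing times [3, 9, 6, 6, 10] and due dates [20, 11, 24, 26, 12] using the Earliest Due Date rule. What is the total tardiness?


Sort by due date (EDD order): [(9, 11), (10, 12), (3, 20), (6, 24), (6, 26)]
Compute completion times and tardiness:
  Job 1: p=9, d=11, C=9, tardiness=max(0,9-11)=0
  Job 2: p=10, d=12, C=19, tardiness=max(0,19-12)=7
  Job 3: p=3, d=20, C=22, tardiness=max(0,22-20)=2
  Job 4: p=6, d=24, C=28, tardiness=max(0,28-24)=4
  Job 5: p=6, d=26, C=34, tardiness=max(0,34-26)=8
Total tardiness = 21

21


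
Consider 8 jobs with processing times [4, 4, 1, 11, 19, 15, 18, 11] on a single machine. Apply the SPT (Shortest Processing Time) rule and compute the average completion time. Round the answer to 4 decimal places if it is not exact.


Sort jobs by processing time (SPT order): [1, 4, 4, 11, 11, 15, 18, 19]
Compute completion times sequentially:
  Job 1: processing = 1, completes at 1
  Job 2: processing = 4, completes at 5
  Job 3: processing = 4, completes at 9
  Job 4: processing = 11, completes at 20
  Job 5: processing = 11, completes at 31
  Job 6: processing = 15, completes at 46
  Job 7: processing = 18, completes at 64
  Job 8: processing = 19, completes at 83
Sum of completion times = 259
Average completion time = 259/8 = 32.375

32.375


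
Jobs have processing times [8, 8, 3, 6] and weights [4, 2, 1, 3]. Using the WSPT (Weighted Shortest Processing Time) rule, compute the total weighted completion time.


Compute p/w ratios and sort ascending (WSPT): [(8, 4), (6, 3), (3, 1), (8, 2)]
Compute weighted completion times:
  Job (p=8,w=4): C=8, w*C=4*8=32
  Job (p=6,w=3): C=14, w*C=3*14=42
  Job (p=3,w=1): C=17, w*C=1*17=17
  Job (p=8,w=2): C=25, w*C=2*25=50
Total weighted completion time = 141

141


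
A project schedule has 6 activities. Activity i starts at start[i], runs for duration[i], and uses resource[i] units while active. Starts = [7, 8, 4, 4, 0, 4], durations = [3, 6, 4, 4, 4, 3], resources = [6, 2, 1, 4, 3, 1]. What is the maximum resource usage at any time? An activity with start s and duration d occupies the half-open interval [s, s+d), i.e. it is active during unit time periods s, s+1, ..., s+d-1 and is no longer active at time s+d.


Each activity i is active on [start_i, start_i + duration_i).
Compute total resource usage per time slot:
  t=0: active resources = [3], total = 3
  t=1: active resources = [3], total = 3
  t=2: active resources = [3], total = 3
  t=3: active resources = [3], total = 3
  t=4: active resources = [1, 4, 1], total = 6
  t=5: active resources = [1, 4, 1], total = 6
  t=6: active resources = [1, 4, 1], total = 6
  t=7: active resources = [6, 1, 4], total = 11
  t=8: active resources = [6, 2], total = 8
  t=9: active resources = [6, 2], total = 8
  t=10: active resources = [2], total = 2
  t=11: active resources = [2], total = 2
  t=12: active resources = [2], total = 2
  t=13: active resources = [2], total = 2
Peak resource demand = 11

11


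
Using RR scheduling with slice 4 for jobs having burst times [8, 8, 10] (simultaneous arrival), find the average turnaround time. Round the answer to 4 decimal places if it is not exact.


Time quantum = 4
Execution trace:
  J1 runs 4 units, time = 4
  J2 runs 4 units, time = 8
  J3 runs 4 units, time = 12
  J1 runs 4 units, time = 16
  J2 runs 4 units, time = 20
  J3 runs 4 units, time = 24
  J3 runs 2 units, time = 26
Finish times: [16, 20, 26]
Average turnaround = 62/3 = 20.6667

20.6667


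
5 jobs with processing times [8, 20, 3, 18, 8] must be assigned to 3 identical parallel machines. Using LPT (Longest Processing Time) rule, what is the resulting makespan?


Sort jobs in decreasing order (LPT): [20, 18, 8, 8, 3]
Assign each job to the least loaded machine:
  Machine 1: jobs [20], load = 20
  Machine 2: jobs [18], load = 18
  Machine 3: jobs [8, 8, 3], load = 19
Makespan = max load = 20

20


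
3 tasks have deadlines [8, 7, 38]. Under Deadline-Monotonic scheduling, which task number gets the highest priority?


Sort tasks by relative deadline (ascending):
  Task 2: deadline = 7
  Task 1: deadline = 8
  Task 3: deadline = 38
Priority order (highest first): [2, 1, 3]
Highest priority task = 2

2


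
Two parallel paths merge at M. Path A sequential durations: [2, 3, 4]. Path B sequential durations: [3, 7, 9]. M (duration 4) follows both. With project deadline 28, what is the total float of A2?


Forward pass: ES(A2) = sum of predecessors on chain A = 2
EF = ES + duration = 2 + 3 = 5
Backward pass: LF(M) = deadline = 28; LS(M) = 28 - 4 = 24
LF(A2) = LS(M) - sum(successors on chain A) = 24 - 4 = 20
LS = LF - duration = 20 - 3 = 17
Total float = LS - ES = 17 - 2 = 15

15


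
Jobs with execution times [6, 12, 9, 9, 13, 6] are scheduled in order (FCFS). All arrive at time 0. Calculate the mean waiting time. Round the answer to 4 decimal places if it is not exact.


FCFS order (as given): [6, 12, 9, 9, 13, 6]
Waiting times:
  Job 1: wait = 0
  Job 2: wait = 6
  Job 3: wait = 18
  Job 4: wait = 27
  Job 5: wait = 36
  Job 6: wait = 49
Sum of waiting times = 136
Average waiting time = 136/6 = 22.6667

22.6667


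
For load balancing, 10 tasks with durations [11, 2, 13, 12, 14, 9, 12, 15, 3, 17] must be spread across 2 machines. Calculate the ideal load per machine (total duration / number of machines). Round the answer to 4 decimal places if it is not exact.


Total processing time = 11 + 2 + 13 + 12 + 14 + 9 + 12 + 15 + 3 + 17 = 108
Number of machines = 2
Ideal balanced load = 108 / 2 = 54.0

54.0


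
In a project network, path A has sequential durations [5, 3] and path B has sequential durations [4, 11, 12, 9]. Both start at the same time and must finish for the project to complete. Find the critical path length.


Path A total = 5 + 3 = 8
Path B total = 4 + 11 + 12 + 9 = 36
Critical path = longest path = max(8, 36) = 36

36


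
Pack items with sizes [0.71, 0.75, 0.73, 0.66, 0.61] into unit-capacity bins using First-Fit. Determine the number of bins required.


Place items sequentially using First-Fit:
  Item 0.71 -> new Bin 1
  Item 0.75 -> new Bin 2
  Item 0.73 -> new Bin 3
  Item 0.66 -> new Bin 4
  Item 0.61 -> new Bin 5
Total bins used = 5

5


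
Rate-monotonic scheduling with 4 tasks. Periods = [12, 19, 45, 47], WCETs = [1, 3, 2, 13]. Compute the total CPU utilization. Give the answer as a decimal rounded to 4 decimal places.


Compute individual utilizations (exact fractions):
  Task 1: C/T = 1/12 (approx. 0.0833)
  Task 2: C/T = 3/19 (approx. 0.1579)
  Task 3: C/T = 2/45 (approx. 0.0444)
  Task 4: C/T = 13/47 (approx. 0.2766)
Total utilization U = 1/12 + 3/19 + 2/45 + 13/47 = 90379/160740
Rounded to 4 decimal places: U = 0.5623
RM (Liu & Layland) bound for 4 tasks = 0.756828; compare with U = 90379/160740 (approx. 0.562268)
U <= bound, so schedulable by RM sufficient condition.

0.5623


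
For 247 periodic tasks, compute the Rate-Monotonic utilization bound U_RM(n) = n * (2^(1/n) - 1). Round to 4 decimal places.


Compute 2^(1/247) = 1.0028102051
Subtract 1: 1.0028102051 - 1 = 0.0028102051
Multiply by n: 247 * 0.0028102051 = 0.6941206597
Round to 4 dp: 0.6941

0.6941


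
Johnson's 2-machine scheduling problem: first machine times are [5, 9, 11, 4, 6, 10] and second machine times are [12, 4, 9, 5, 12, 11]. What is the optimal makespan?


Apply Johnson's rule:
  Group 1 (a <= b): [(4, 4, 5), (1, 5, 12), (5, 6, 12), (6, 10, 11)]
  Group 2 (a > b): [(3, 11, 9), (2, 9, 4)]
Optimal job order: [4, 1, 5, 6, 3, 2]
Schedule:
  Job 4: M1 done at 4, M2 done at 9
  Job 1: M1 done at 9, M2 done at 21
  Job 5: M1 done at 15, M2 done at 33
  Job 6: M1 done at 25, M2 done at 44
  Job 3: M1 done at 36, M2 done at 53
  Job 2: M1 done at 45, M2 done at 57
Makespan = 57

57


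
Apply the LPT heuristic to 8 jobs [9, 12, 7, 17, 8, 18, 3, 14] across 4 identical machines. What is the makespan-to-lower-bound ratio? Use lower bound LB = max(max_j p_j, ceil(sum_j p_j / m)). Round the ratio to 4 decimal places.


LPT order: [18, 17, 14, 12, 9, 8, 7, 3]
Machine loads after assignment: [21, 24, 22, 21]
LPT makespan = 24
Lower bound = max(max_job, ceil(total/4)) = max(18, 22) = 22
Ratio = 24 / 22 = 1.0909

1.0909


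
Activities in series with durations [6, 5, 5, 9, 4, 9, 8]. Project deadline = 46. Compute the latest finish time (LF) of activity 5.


LF(activity 5) = deadline - sum of successor durations
Successors: activities 6 through 7 with durations [9, 8]
Sum of successor durations = 17
LF = 46 - 17 = 29

29


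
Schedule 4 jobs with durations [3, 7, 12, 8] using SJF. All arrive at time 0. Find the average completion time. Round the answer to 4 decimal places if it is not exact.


SJF order (ascending): [3, 7, 8, 12]
Completion times:
  Job 1: burst=3, C=3
  Job 2: burst=7, C=10
  Job 3: burst=8, C=18
  Job 4: burst=12, C=30
Average completion = 61/4 = 15.25

15.25


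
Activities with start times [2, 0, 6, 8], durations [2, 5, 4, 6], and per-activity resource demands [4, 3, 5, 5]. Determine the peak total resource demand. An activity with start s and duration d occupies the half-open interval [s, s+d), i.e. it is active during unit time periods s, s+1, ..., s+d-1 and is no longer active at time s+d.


Each activity i is active on [start_i, start_i + duration_i).
Compute total resource usage per time slot:
  t=0: active resources = [3], total = 3
  t=1: active resources = [3], total = 3
  t=2: active resources = [4, 3], total = 7
  t=3: active resources = [4, 3], total = 7
  t=4: active resources = [3], total = 3
  t=5: active resources = [], total = 0
  t=6: active resources = [5], total = 5
  t=7: active resources = [5], total = 5
  t=8: active resources = [5, 5], total = 10
  t=9: active resources = [5, 5], total = 10
  t=10: active resources = [5], total = 5
  t=11: active resources = [5], total = 5
  t=12: active resources = [5], total = 5
  t=13: active resources = [5], total = 5
Peak resource demand = 10

10


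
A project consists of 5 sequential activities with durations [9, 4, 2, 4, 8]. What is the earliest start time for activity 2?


Activity 2 starts after activities 1 through 1 complete.
Predecessor durations: [9]
ES = 9 = 9

9


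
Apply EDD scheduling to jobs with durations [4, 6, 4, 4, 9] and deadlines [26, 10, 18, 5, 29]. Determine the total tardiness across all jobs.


Sort by due date (EDD order): [(4, 5), (6, 10), (4, 18), (4, 26), (9, 29)]
Compute completion times and tardiness:
  Job 1: p=4, d=5, C=4, tardiness=max(0,4-5)=0
  Job 2: p=6, d=10, C=10, tardiness=max(0,10-10)=0
  Job 3: p=4, d=18, C=14, tardiness=max(0,14-18)=0
  Job 4: p=4, d=26, C=18, tardiness=max(0,18-26)=0
  Job 5: p=9, d=29, C=27, tardiness=max(0,27-29)=0
Total tardiness = 0

0


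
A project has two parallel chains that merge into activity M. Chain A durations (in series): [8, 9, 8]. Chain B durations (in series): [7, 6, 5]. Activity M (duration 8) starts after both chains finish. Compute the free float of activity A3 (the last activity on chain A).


ES(A3) = sum of predecessors on chain A = 17
EF(A3) = ES + duration = 17 + 8 = 25
Successor of A3 is M. ES(M) = max(sum(A), sum(B)) = max(25, 18) = 25
Free float = ES(successor) - EF(current) = 25 - 25 = 0

0


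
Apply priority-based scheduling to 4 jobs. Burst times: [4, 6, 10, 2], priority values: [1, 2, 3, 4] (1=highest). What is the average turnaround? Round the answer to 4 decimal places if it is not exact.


Sort by priority (ascending = highest first):
Order: [(1, 4), (2, 6), (3, 10), (4, 2)]
Completion times:
  Priority 1, burst=4, C=4
  Priority 2, burst=6, C=10
  Priority 3, burst=10, C=20
  Priority 4, burst=2, C=22
Average turnaround = 56/4 = 14.0

14.0


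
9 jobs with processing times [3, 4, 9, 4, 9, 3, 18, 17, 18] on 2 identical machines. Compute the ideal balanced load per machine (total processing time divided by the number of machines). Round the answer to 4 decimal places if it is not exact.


Total processing time = 3 + 4 + 9 + 4 + 9 + 3 + 18 + 17 + 18 = 85
Number of machines = 2
Ideal balanced load = 85 / 2 = 42.5

42.5


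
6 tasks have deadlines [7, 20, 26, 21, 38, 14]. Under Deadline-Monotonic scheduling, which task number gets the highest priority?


Sort tasks by relative deadline (ascending):
  Task 1: deadline = 7
  Task 6: deadline = 14
  Task 2: deadline = 20
  Task 4: deadline = 21
  Task 3: deadline = 26
  Task 5: deadline = 38
Priority order (highest first): [1, 6, 2, 4, 3, 5]
Highest priority task = 1

1


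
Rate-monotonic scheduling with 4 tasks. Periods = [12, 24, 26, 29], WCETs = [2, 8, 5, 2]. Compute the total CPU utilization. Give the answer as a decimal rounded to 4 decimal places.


Compute individual utilizations (exact fractions):
  Task 1: C/T = 2/12 = 1/6 (approx. 0.1667)
  Task 2: C/T = 8/24 = 1/3 (approx. 0.3333)
  Task 3: C/T = 5/26 (approx. 0.1923)
  Task 4: C/T = 2/29 (approx. 0.069)
Total utilization U = 1/6 + 1/3 + 5/26 + 2/29 = 287/377
Rounded to 4 decimal places: U = 0.7613
RM (Liu & Layland) bound for 4 tasks = 0.756828; compare with U = 287/377 (approx. 0.761273)
bound < U <= 1, so the RM sufficient condition is not met (inconclusive; an exact test such as response-time analysis is needed).

0.7613
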